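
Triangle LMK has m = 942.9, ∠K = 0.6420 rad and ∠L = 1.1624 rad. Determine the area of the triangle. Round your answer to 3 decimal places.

The third angle is ∠M = π − ∠K − ∠L = 1.3372 rad.
Law of sines: l = m·sin L/sin M ≈ 889.52.
Law of sines: k = m·sin K/sin M ≈ 580.37.
Area = ½·m·l·sin K ≈ 2.5111e+05.

251113.333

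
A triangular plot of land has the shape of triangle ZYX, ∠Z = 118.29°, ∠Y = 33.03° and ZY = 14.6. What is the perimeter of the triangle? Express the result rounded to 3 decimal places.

The third angle is ∠X = 180° − ∠Z − ∠Y = 28.68°.
Law of sines: YX = ZY·sin Z/sin X ≈ 26.788.
Law of sines: XZ = ZY·sin Y/sin X ≈ 16.582.
Semiperimeter s = (26.788+16.582+14.6)/2 = 28.985.
Perimeter = 26.788 + 16.582 + 14.6 = 57.971.

57.971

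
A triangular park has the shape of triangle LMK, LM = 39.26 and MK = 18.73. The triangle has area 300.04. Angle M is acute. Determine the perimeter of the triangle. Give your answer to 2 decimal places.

From area = ½·LM·MK·sin M, we get sin M = 2·area/(LM·MK) ≈ 0.81606.
Taking the acute solution, ∠M ≈ 54.69°.
Law of cosines then gives KL ≈ 32.282.
Perimeter = 18.73 + 32.282 + 39.26 = 90.272.

perimeter ≈ 90.27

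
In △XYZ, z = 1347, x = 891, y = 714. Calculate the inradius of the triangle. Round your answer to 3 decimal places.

Semiperimeter s = (891 + 714 + 1347)/2 = 1476.
Heron's formula: area = √(1476·585·762·129) ≈ 2.9134e+05.
Inradius = area/s = 2.9134e+05/1476 ≈ 197.38.

r ≈ 197.382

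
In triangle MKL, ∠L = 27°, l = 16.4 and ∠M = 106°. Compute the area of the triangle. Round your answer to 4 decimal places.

208.2476

The third angle is ∠K = 180° − ∠L − ∠M = 47.00°.
Law of sines: m = l·sin M/sin L ≈ 34.725.
Law of sines: k = l·sin K/sin L ≈ 26.419.
Area = ½·l·m·sin K ≈ 208.25.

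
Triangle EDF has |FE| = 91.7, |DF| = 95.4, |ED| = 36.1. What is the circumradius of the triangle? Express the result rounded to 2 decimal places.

R ≈ 47.90

By the law of cosines, cos E = (|FE|² + |ED|² − |DF|²) / (2·|FE|·|ED|) ≈ 0.09228, so ∠E ≈ 84.71°.
Circumradius = |DF|/(2 sin E) ≈ 47.904.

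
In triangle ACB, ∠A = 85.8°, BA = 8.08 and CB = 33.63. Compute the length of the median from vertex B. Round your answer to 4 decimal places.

Law of sines: sin C = BA·sin A/CB ≈ 0.23962.
Since CB ≥ BA, only the acute value applies: ∠C ≈ 13.86°.
Then ∠B = 180° − ∠A − ∠C ≈ 80.34°.
Law of sines gives AC = CB·sin B/sin A ≈ 33.242.
Median from B: ½√(2·CB² + 2·BA² − AC²) ≈ 17.941.

m_B ≈ 17.9408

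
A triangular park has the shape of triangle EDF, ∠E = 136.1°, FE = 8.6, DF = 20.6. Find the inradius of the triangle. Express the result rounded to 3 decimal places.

r ≈ 1.887

Law of sines: sin D = FE·sin E/DF ≈ 0.28948.
Since DF ≥ FE, only the acute value applies: ∠D ≈ 16.83°.
Then ∠F = 180° − ∠E − ∠D ≈ 27.07°.
Law of sines gives ED = DF·sin F/sin E ≈ 13.521.
Area = ½·DF·FE·sin F ≈ 40.315.
Semiperimeter s = (20.6+8.6+13.521)/2 = 21.361.
Inradius = area/s = 40.315/21.361 ≈ 1.8874.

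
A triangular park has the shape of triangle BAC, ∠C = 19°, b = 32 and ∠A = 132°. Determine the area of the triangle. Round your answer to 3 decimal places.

area ≈ 255.514

The third angle is ∠B = 180° − ∠A − ∠C = 29.00°.
Law of sines: a = b·sin A/sin B ≈ 49.051.
Law of sines: c = b·sin C/sin B ≈ 21.489.
Area = ½·b·a·sin C ≈ 255.51.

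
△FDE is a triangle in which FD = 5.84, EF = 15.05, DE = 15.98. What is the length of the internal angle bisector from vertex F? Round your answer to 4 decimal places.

By the law of cosines, cos F = (EF² + FD² − DE²) / (2·EF·FD) ≈ 0.02985, so ∠F ≈ 88.29°.
The bisector from F has length 2·EF·FD·cos(∠F/2)/(EF+FD) ≈ 6.0383.

t_F ≈ 6.0383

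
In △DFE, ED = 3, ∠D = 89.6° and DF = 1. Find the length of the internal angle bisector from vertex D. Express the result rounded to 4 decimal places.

t_D ≈ 1.0644

By the law of cosines, FE² = ED² + DF² − 2·ED·DF·cos D = 9.9581, so FE ≈ 3.1556.
The bisector from D has length 2·ED·DF·cos(∠D/2)/(ED+DF) ≈ 1.0644.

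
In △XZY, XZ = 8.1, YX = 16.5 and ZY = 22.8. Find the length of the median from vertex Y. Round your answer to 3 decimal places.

Median from Y: ½√(2·ZY² + 2·YX² − XZ²) ≈ 19.484.

m_Y ≈ 19.484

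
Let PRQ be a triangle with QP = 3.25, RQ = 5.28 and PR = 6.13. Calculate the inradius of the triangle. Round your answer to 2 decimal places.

1.17

Semiperimeter s = (5.28 + 3.25 + 6.13)/2 = 7.33.
Heron's formula: area = √(7.33·2.05·4.08·1.2) ≈ 8.5773.
Inradius = area/s = 8.5773/7.33 ≈ 1.1702.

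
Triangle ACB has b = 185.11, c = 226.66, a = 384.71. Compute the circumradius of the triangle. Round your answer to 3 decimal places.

By the law of cosines, cos A = (c² + b² − a²) / (2·c·b) ≈ -0.74316, so ∠A ≈ 2.409 rad.
Circumradius = a/(2 sin A) ≈ 287.48.

R ≈ 287.476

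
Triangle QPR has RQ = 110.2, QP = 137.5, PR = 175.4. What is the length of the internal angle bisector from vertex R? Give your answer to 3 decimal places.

121.856

By the law of cosines, cos R = (PR² + RQ² − QP²) / (2·PR·RQ) ≈ 0.62090, so ∠R ≈ 51.62°.
The bisector from R has length 2·PR·RQ·cos(∠R/2)/(PR+RQ) ≈ 121.86.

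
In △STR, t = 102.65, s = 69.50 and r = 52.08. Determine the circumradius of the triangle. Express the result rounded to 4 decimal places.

By the law of cosines, cos S = (t² + r² − s²) / (2·t·r) ≈ 0.78742, so ∠S ≈ 38.06°.
Circumradius = s/(2 sin S) ≈ 56.374.

56.3740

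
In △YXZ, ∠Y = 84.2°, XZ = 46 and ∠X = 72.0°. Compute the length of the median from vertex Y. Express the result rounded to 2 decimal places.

The third angle is ∠Z = 180° − ∠Y − ∠X = 23.80°.
Law of sines: ZY = XZ·sin X/sin Y ≈ 43.974.
Law of sines: YX = XZ·sin Z/sin Y ≈ 18.659.
Median from Y: ½√(2·ZY² + 2·YX² − XZ²) ≈ 24.737.

m_Y ≈ 24.74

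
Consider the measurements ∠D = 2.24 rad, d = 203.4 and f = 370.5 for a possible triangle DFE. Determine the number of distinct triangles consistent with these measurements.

0

f·sin D = 370.5·sin(2.24 rad) ≈ 290.6.
Since ∠D is not acute, a triangle exists only if d > f; here d ≤ f, so there is no triangle.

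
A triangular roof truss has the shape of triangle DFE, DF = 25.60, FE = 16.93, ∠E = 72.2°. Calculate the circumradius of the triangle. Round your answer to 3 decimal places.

13.444

Law of sines: sin D = FE·sin E/DF ≈ 0.62967.
Since DF ≥ FE, only the acute value applies: ∠D ≈ 39.03°.
Then ∠F = 180° − ∠E − ∠D ≈ 68.77°.
Law of sines gives ED = DF·sin F/sin E ≈ 25.063.
Circumradius = DF/(2 sin E) ≈ 13.444.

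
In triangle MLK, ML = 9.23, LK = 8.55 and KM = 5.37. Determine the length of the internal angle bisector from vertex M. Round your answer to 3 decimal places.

By the law of cosines, cos M = (KM² + ML² − LK²) / (2·KM·ML) ≈ 0.41286, so ∠M ≈ 65.62°.
The bisector from M has length 2·KM·ML·cos(∠M/2)/(KM+ML) ≈ 5.7067.

5.707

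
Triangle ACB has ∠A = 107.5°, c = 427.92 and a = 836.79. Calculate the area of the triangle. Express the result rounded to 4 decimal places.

Law of sines: sin C = c·sin A/a ≈ 0.48771.
Since a ≥ c, only the acute value applies: ∠C ≈ 29.19°.
Then ∠B = 180° − ∠A − ∠C ≈ 43.31°.
Law of sines gives b = a·sin B/sin A ≈ 601.84.
Area = ½·a·c·sin B ≈ 1.2281e+05.

122810.3112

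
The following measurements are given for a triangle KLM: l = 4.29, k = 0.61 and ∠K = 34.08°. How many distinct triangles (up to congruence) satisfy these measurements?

0

l·sin K = 4.29·sin(34.08°) ≈ 2.404.
Since k = 0.61 < 2.404 = l sin K, no triangle exists.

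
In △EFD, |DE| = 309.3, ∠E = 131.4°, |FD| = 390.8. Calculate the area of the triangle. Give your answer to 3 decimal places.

Law of sines: sin F = |DE|·sin E/|FD| ≈ 0.59368.
Since |FD| ≥ |DE|, only the acute value applies: ∠F ≈ 36.42°.
Then ∠D = 180° − ∠E − ∠F ≈ 12.18°.
Law of sines gives |EF| = |FD|·sin D/sin E ≈ 109.93.
Area = ½·|FD|·|DE|·sin D ≈ 12753.

12752.865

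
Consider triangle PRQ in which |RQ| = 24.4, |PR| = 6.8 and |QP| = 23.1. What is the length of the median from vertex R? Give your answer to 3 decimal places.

Median from R: ½√(2·|PR|² + 2·|RQ|² − |QP|²) ≈ 13.689.

13.689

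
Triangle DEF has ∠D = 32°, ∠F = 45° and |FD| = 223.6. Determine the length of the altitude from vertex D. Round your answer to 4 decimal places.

The third angle is ∠E = 180° − ∠F − ∠D = 103.00°.
Law of sines: |EF| = |FD|·sin D/sin E ≈ 121.61.
Law of sines: |DE| = |FD|·sin F/sin E ≈ 162.27.
Area = ½·|FD|·|EF|·sin F ≈ 9613.6.
The altitude from D has length 2·area/|EF| ≈ 158.11.

158.1091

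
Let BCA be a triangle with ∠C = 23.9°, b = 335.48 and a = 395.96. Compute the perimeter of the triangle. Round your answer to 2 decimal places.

perimeter ≈ 894.04

By the law of cosines, c² = a² + b² − 2·a·b·cos C = 26438, so c ≈ 162.6.
Semiperimeter s = (335.48+162.6+395.96)/2 = 447.02.
Perimeter = 335.48 + 162.6 + 395.96 = 894.04.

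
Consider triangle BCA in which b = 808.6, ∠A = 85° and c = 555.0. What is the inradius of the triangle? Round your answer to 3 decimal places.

194.071

By the law of cosines, a² = b² + c² − 2·b·c·cos A = 8.8363e+05, so a ≈ 940.02.
Area = ½·b·c·sin A ≈ 2.2353e+05.
Semiperimeter s = (808.6+555+940.02)/2 = 1151.8.
Inradius = area/s = 2.2353e+05/1151.8 ≈ 194.07.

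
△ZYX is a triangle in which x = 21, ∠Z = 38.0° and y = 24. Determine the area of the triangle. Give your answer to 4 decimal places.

155.1467

Area = ½·y·x·sin Z ≈ 155.15.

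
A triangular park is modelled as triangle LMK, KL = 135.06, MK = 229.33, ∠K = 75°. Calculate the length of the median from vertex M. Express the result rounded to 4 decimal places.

m_M ≈ 221.6666

By the law of cosines, LM² = MK² + KL² − 2·MK·KL·cos K = 54800, so LM ≈ 234.1.
Median from M: ½√(2·LM² + 2·MK² − KL²) ≈ 221.67.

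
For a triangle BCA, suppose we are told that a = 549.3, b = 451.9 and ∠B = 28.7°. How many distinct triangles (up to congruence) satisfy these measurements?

2

a·sin B = 549.3·sin(28.7°) ≈ 263.8.
Since a sin B < b < a (263.8 < 451.9 < 549.3), two triangles exist.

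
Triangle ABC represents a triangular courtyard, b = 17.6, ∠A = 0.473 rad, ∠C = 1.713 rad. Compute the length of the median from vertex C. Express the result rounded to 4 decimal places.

m_C ≈ 9.4495

The third angle is ∠B = π − ∠C − ∠A = 0.956 rad.
Law of sines: a = b·sin A/sin B ≈ 9.8179.
Law of sines: c = b·sin C/sin B ≈ 21.334.
Median from C: ½√(2·a² + 2·b² − c²) ≈ 9.4495.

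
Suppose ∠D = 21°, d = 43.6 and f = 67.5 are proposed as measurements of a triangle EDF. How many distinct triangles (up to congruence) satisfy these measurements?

2

f·sin D = 67.5·sin(21°) ≈ 24.19.
Since f sin D < d < f (24.19 < 43.6 < 67.5), two triangles exist.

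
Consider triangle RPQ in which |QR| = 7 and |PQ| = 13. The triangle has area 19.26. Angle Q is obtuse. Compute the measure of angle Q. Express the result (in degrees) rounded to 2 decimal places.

∠Q ≈ 154.96°

From area = ½·|PQ|·|QR|·sin Q, we get sin Q = 2·area/(|PQ|·|QR|) ≈ 0.42330.
Taking the obtuse solution, ∠Q ≈ 154.96°.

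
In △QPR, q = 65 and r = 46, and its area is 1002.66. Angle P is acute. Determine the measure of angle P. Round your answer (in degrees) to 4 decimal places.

From area = ½·r·q·sin P, we get sin P = 2·area/(r·q) ≈ 0.67068.
Taking the acute solution, ∠P ≈ 42.12°.

∠P ≈ 42.1192°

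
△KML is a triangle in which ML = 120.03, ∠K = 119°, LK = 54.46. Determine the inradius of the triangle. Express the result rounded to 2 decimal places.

Law of sines: sin M = LK·sin K/ML ≈ 0.39683.
Since ML ≥ LK, only the acute value applies: ∠M ≈ 23.38°.
Then ∠L = 180° − ∠K − ∠M ≈ 37.62°.
Law of sines gives KM = ML·sin L/sin K ≈ 83.772.
Area = ½·ML·LK·sin L ≈ 1995.1.
Semiperimeter s = (120.03+54.46+83.772)/2 = 129.13.
Inradius = area/s = 1995.1/129.13 ≈ 15.45.

15.45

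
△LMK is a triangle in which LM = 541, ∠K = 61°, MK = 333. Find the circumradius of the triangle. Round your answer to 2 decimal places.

Law of sines: sin L = MK·sin K/LM ≈ 0.53835.
Since LM ≥ MK, only the acute value applies: ∠L ≈ 32.57°.
Then ∠M = 180° − ∠K − ∠L ≈ 86.43°.
Law of sines gives KL = LM·sin M/sin K ≈ 617.35.
Circumradius = LM/(2 sin K) ≈ 309.28.

R ≈ 309.28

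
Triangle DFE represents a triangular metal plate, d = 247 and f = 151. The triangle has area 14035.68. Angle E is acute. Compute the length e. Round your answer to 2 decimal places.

From area = ½·d·f·sin E, we get sin E = 2·area/(d·f) ≈ 0.75264.
Taking the acute solution, ∠E ≈ 0.852 rad.
Law of cosines then gives e ≈ 186.27.

186.27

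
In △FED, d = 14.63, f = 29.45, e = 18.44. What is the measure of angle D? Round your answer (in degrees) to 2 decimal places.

By the law of cosines, cos D = (f² + e² − d²) / (2·f·e) ≈ 0.91454, so ∠D ≈ 23.86°.

∠D ≈ 23.86°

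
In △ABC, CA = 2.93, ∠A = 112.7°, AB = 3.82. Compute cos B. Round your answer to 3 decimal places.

By the law of cosines, BC² = CA² + AB² − 2·CA·AB·cos A = 31.816, so BC ≈ 5.6406.
Law of cosines again: cos B = (AB² + BC² − CA²)/(2·AB·BC) ≈ 0.87770, so ∠B ≈ 28.63°.

cos B ≈ 0.878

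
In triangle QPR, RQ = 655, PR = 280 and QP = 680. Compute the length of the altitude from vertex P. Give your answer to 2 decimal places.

277.88

Semiperimeter s = (280 + 655 + 680)/2 = 807.5.
Heron's formula: area = √(807.5·527.5·152.5·127.5) ≈ 91007.
The altitude from P has length 2·area/RQ ≈ 277.88.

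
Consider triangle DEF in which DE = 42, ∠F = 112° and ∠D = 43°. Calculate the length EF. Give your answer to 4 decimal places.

30.8935

The third angle is ∠E = 180° − ∠F − ∠D = 25.00°.
Law of sines: EF = DE·sin D/sin F ≈ 30.893.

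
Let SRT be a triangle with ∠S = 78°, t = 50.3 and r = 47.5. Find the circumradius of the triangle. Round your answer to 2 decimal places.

31.48

By the law of cosines, s² = r² + t² − 2·r·t·cos S = 3792.8, so s ≈ 61.586.
Area = ½·r·t·sin S ≈ 1168.5.
Circumradius = s/(2 sin S) ≈ 31.481.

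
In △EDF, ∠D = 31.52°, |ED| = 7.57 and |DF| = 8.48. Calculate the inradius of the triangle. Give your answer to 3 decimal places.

r ≈ 1.637

By the law of cosines, |FE|² = |ED|² + |DF|² − 2·|ED|·|DF|·cos D = 19.771, so |FE| ≈ 4.4464.
Area = ½·|ED|·|DF|·sin D ≈ 16.78.
Semiperimeter s = (8.48+4.4464+7.57)/2 = 10.248.
Inradius = area/s = 16.78/10.248 ≈ 1.6374.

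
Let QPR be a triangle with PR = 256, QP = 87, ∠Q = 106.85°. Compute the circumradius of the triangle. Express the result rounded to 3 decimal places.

133.742

Law of sines: sin R = QP·sin Q/PR ≈ 0.32525.
Since PR ≥ QP, only the acute value applies: ∠R ≈ 18.98°.
Then ∠P = 180° − ∠Q − ∠R ≈ 54.17°.
Law of sines gives RQ = PR·sin P/sin Q ≈ 216.86.
Circumradius = PR/(2 sin Q) ≈ 133.74.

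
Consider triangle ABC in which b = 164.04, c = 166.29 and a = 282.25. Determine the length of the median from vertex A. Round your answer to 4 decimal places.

Median from A: ½√(2·b² + 2·c² − a²) ≈ 85.817.

85.8165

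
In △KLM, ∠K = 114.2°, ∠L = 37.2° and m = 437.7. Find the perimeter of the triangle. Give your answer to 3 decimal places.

perimeter ≈ 1824.538

The third angle is ∠M = 180° − ∠K − ∠L = 28.60°.
Law of sines: k = m·sin K/sin M ≈ 834.01.
Law of sines: l = m·sin L/sin M ≈ 552.83.
Semiperimeter s = (834.01+552.83+437.7)/2 = 912.27.
Perimeter = 834.01 + 552.83 + 437.7 = 1824.5.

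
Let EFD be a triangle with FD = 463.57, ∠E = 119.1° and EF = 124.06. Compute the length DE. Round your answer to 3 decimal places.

Law of sines: sin D = EF·sin E/FD ≈ 0.23384.
Since FD ≥ EF, only the acute value applies: ∠D ≈ 13.52°.
Then ∠F = 180° − ∠E − ∠D ≈ 47.38°.
Law of sines gives DE = FD·sin F/sin E ≈ 390.38.

390.383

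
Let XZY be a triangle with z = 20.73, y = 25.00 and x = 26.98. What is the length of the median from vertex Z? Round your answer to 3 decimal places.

Median from Z: ½√(2·y² + 2·x² − z²) ≈ 23.854.

23.854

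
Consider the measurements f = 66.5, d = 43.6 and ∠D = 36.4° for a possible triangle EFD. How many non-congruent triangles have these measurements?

f·sin D = 66.5·sin(36.4°) ≈ 39.46.
Since f sin D < d < f (39.46 < 43.6 < 66.5), two triangles exist.

2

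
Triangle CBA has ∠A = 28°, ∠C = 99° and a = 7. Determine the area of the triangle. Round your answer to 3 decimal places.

41.165

The third angle is ∠B = 180° − ∠A − ∠C = 53.00°.
Law of sines: c = a·sin C/sin A ≈ 14.727.
Law of sines: b = a·sin B/sin A ≈ 11.908.
Area = ½·a·c·sin B ≈ 41.165.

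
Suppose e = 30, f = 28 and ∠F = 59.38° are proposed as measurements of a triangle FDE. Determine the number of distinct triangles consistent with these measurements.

2

e·sin F = 30·sin(59.38°) ≈ 25.82.
Since e sin F < f < e (25.82 < 28 < 30), two triangles exist.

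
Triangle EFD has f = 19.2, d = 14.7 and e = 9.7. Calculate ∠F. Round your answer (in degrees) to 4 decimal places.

By the law of cosines, cos F = (d² + e² − f²) / (2·d·e) ≈ -0.20499, so ∠F ≈ 101.83°.

101.8291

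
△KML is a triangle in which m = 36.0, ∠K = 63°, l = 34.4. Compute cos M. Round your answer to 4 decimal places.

By the law of cosines, k² = m² + l² − 2·m·l·cos K = 1354.9, so k ≈ 36.809.
Law of cosines again: cos M = (l² + k² − m²)/(2·l·k) ≈ 0.49054, so ∠M ≈ 60.62°.

0.4905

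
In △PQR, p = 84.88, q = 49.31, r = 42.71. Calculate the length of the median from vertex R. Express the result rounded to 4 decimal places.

Median from R: ½√(2·p² + 2·q² − r²) ≈ 66.046.

m_R ≈ 66.0455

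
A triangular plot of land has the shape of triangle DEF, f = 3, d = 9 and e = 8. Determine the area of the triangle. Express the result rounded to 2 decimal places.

Semiperimeter s = (9 + 8 + 3)/2 = 10.
Heron's formula: area = √(10·1·2·7) ≈ 11.832.

11.83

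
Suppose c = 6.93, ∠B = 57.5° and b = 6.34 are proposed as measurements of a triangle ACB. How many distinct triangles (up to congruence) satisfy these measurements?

2

c·sin B = 6.93·sin(57.5°) ≈ 5.845.
Since c sin B < b < c (5.845 < 6.34 < 6.93), two triangles exist.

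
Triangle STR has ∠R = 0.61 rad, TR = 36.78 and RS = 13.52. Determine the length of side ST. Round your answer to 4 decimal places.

By the law of cosines, ST² = TR² + RS² − 2·TR·RS·cos R = 720.39, so ST ≈ 26.84.

26.8401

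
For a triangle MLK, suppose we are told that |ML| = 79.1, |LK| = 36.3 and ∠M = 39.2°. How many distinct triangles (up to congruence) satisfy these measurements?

|ML|·sin M = 79.1·sin(39.2°) ≈ 49.99.
Since |LK| = 36.3 < 49.99 = |ML| sin M, no triangle exists.

0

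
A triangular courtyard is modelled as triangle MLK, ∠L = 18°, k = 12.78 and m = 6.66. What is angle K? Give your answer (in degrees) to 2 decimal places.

By the law of cosines, l² = k² + m² − 2·k·m·cos L = 45.786, so l ≈ 6.7665.
Law of cosines again: cos K = (m² + l² − k²)/(2·m·l) ≈ -0.81201, so ∠K ≈ 144.29°.

∠K ≈ 144.29°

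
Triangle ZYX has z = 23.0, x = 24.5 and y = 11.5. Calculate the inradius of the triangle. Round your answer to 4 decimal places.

Semiperimeter s = (23 + 11.5 + 24.5)/2 = 29.5.
Heron's formula: area = √(29.5·6.5·18·5) ≈ 131.37.
Inradius = area/s = 131.37/29.5 ≈ 4.4531.

r ≈ 4.4531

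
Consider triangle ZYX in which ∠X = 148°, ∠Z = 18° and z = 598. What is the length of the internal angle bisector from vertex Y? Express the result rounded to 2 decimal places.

The third angle is ∠Y = 180° − ∠X − ∠Z = 14.00°.
Law of sines: y = z·sin Y/sin Z ≈ 468.16.
Law of sines: x = z·sin X/sin Z ≈ 1025.5.
The bisector from Y has length 2·x·z·cos(∠Y/2)/(x+z) ≈ 749.83.

749.83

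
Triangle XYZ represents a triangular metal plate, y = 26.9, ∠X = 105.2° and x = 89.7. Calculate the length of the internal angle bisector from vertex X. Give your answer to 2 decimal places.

Law of sines: sin Y = y·sin X/x ≈ 0.28940.
Since x ≥ y, only the acute value applies: ∠Y ≈ 16.82°.
Then ∠Z = 180° − ∠X − ∠Y ≈ 57.98°.
Law of sines gives z = x·sin Z/sin X ≈ 78.809.
The bisector from X has length 2·y·z·cos(∠X/2)/(y+z) ≈ 24.361.

t_X ≈ 24.36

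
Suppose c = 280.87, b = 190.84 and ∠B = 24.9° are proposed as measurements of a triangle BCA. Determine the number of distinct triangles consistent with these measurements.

c·sin B = 280.87·sin(24.9°) ≈ 118.3.
Since c sin B < b < c (118.3 < 190.84 < 280.87), two triangles exist.

2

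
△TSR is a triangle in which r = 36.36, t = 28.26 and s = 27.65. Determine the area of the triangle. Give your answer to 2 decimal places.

area ≈ 386.02

Semiperimeter p = (28.26 + 27.65 + 36.36)/2 = 46.135.
Heron's formula: area = √(46.135·17.875·18.485·9.775) ≈ 386.02.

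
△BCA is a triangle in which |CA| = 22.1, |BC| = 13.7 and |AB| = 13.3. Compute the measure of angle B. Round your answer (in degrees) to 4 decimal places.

∠B ≈ 109.8647°

By the law of cosines, cos B = (|AB|² + |BC|² − |CA|²) / (2·|AB|·|BC|) ≈ -0.33980, so ∠B ≈ 109.86°.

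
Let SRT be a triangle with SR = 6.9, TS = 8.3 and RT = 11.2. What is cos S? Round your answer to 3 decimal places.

By the law of cosines, cos S = (TS² + SR² − RT²) / (2·TS·SR) ≈ -0.07805, so ∠S ≈ 94.48°.

-0.078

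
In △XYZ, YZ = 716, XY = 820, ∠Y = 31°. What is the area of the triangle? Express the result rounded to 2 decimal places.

Area = ½·XY·YZ·sin Y ≈ 1.5119e+05.

area ≈ 151194.58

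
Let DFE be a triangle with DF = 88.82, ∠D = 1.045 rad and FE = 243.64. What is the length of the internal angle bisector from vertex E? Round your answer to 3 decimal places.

255.399

Law of sines: sin E = DF·sin D/FE ≈ 0.31531.
Since FE ≥ DF, only the acute value applies: ∠E ≈ 0.321 rad.
Then ∠F = π − ∠D − ∠E ≈ 1.776 rad.
Law of sines gives ED = FE·sin F/sin D ≈ 275.79.
The bisector from E has length 2·FE·ED·cos(∠E/2)/(FE+ED) ≈ 255.4.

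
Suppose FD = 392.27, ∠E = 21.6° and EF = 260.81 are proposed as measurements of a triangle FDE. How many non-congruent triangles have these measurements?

EF·sin E = 260.81·sin(21.6°) ≈ 96.01.
Since FD ≥ EF, exactly one triangle exists.

1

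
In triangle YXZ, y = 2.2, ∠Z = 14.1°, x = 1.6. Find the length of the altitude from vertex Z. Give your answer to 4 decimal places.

By the law of cosines, z² = y² + x² − 2·y·x·cos Z = 0.5721, so z ≈ 0.75637.
Area = ½·y·x·sin Z ≈ 0.42876.
The altitude from Z has length 2·area/z ≈ 1.1337.

1.1337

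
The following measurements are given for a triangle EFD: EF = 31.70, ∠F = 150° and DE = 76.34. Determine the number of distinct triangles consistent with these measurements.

1

EF·sin F = 31.70·sin(150°) ≈ 15.85.
Since ∠F is not acute, a triangle exists only if DE > EF; here DE > EF, so there is exactly one triangle.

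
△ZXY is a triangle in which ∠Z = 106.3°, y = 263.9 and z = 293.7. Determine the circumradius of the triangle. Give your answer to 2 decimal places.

153.00

Law of sines: sin Y = y·sin Z/z ≈ 0.86242.
Since z ≥ y, only the acute value applies: ∠Y ≈ 59.59°.
Then ∠X = 180° − ∠Z − ∠Y ≈ 14.11°.
Law of sines gives x = z·sin X/sin Z ≈ 74.601.
Circumradius = z/(2 sin Z) ≈ 153.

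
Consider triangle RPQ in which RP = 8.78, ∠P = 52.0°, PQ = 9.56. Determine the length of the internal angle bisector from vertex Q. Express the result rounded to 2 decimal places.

By the law of cosines, QR² = RP² + PQ² − 2·RP·PQ·cos P = 65.129, so QR ≈ 8.0702.
Law of cosines again: cos Q = (PQ² + QR² − RP²)/(2·PQ·QR) ≈ 0.51479, so ∠Q ≈ 59.02°.
The bisector from Q has length 2·PQ·QR·cos(∠Q/2)/(PQ+QR) ≈ 7.6169.

t_Q ≈ 7.62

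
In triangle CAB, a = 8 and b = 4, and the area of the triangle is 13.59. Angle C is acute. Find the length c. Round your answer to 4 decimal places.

6.7986

From area = ½·a·b·sin C, we get sin C = 2·area/(a·b) ≈ 0.84937.
Taking the acute solution, ∠C ≈ 58.14°.
Law of cosines then gives c ≈ 6.7986.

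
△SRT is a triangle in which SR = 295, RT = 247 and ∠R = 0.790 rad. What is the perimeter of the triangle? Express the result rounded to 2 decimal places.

By the law of cosines, TS² = SR² + RT² − 2·SR·RT·cos R = 45463, so TS ≈ 213.22.
Semiperimeter s = (247+213.22+295)/2 = 377.61.
Perimeter = 247 + 213.22 + 295 = 755.22.

755.22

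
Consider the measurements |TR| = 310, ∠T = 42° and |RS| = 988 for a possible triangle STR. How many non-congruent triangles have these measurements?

1

|TR|·sin T = 310·sin(42°) ≈ 207.4.
Since |RS| ≥ |TR|, exactly one triangle exists.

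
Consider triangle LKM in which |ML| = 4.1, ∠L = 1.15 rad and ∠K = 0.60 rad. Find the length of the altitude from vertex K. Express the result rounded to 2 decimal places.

The third angle is ∠M = π − ∠L − ∠K = 1.392 rad.
Law of sines: |KM| = |ML|·sin L/sin K ≈ 6.6278.
Law of sines: |LK| = |ML|·sin M/sin K ≈ 7.145.
Area = ½·|ML|·|KM|·sin M ≈ 13.369.
The altitude from K has length 2·area/|ML| ≈ 6.5217.

h_K ≈ 6.52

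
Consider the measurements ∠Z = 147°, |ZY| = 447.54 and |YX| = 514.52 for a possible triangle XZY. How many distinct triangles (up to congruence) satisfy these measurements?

1

|ZY|·sin Z = 447.54·sin(147°) ≈ 243.7.
Since ∠Z is not acute, a triangle exists only if |YX| > |ZY|; here |YX| > |ZY|, so there is exactly one triangle.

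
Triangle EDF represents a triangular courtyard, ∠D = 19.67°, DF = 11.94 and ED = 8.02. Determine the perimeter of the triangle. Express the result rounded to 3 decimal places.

By the law of cosines, FE² = ED² + DF² − 2·ED·DF·cos D = 26.542, so FE ≈ 5.1519.
Semiperimeter s = (11.94+5.1519+8.02)/2 = 12.556.
Perimeter = 11.94 + 5.1519 + 8.02 = 25.112.

perimeter ≈ 25.112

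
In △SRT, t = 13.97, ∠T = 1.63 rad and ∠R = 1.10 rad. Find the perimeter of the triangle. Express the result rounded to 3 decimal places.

32.041

The third angle is ∠S = π − ∠R − ∠T = 0.412 rad.
Law of sines: s = t·sin S/sin T ≈ 5.5988.
Law of sines: r = t·sin R/sin T ≈ 12.472.
Semiperimeter p = (5.5988+12.472+13.97)/2 = 16.02.
Perimeter = 5.5988 + 12.472 + 13.97 = 32.041.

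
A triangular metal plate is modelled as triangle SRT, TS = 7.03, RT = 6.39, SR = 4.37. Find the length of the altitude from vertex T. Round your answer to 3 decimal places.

Semiperimeter s = (6.39 + 7.03 + 4.37)/2 = 8.895.
Heron's formula: area = √(8.895·2.505·1.865·4.525) ≈ 13.713.
The altitude from T has length 2·area/SR ≈ 6.2759.

6.276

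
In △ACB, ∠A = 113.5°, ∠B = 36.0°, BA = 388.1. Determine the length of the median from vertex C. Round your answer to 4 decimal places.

The third angle is ∠C = 180° − ∠B − ∠A = 30.50°.
Law of sines: CB = BA·sin A/sin C ≈ 701.25.
Law of sines: AC = BA·sin B/sin C ≈ 449.46.
Median from C: ½√(2·AC² + 2·CB² − BA²) ≈ 556.08.

m_C ≈ 556.0830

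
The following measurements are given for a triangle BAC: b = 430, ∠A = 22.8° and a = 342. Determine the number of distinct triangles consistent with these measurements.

2

b·sin A = 430·sin(22.8°) ≈ 166.6.
Since b sin A < a < b (166.6 < 342 < 430), two triangles exist.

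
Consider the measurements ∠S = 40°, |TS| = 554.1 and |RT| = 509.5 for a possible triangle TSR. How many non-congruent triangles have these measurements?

2

|TS|·sin S = 554.1·sin(40°) ≈ 356.2.
Since |TS| sin S < |RT| < |TS| (356.2 < 509.5 < 554.1), two triangles exist.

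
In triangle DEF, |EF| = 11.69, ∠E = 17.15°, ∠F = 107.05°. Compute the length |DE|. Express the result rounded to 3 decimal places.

13.513

The third angle is ∠D = 180° − ∠E − ∠F = 55.80°.
Law of sines: |DE| = |EF|·sin F/sin D ≈ 13.513.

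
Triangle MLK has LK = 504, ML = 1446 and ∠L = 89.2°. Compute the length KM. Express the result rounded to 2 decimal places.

1524.66

By the law of cosines, KM² = ML² + LK² − 2·ML·LK·cos L = 2.3246e+06, so KM ≈ 1524.7.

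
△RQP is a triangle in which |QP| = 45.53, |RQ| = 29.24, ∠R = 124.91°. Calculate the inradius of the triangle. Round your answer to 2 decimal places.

Law of sines: sin P = |RQ|·sin R/|QP| ≈ 0.52665.
Since |QP| ≥ |RQ|, only the acute value applies: ∠P ≈ 31.78°.
Then ∠Q = 180° − ∠R − ∠P ≈ 23.31°.
Law of sines gives |PR| = |QP|·sin Q/sin R ≈ 21.971.
Area = ½·|QP|·|RQ|·sin Q ≈ 263.41.
Semiperimeter s = (45.53+21.971+29.24)/2 = 48.37.
Inradius = area/s = 263.41/48.37 ≈ 5.4457.

r ≈ 5.45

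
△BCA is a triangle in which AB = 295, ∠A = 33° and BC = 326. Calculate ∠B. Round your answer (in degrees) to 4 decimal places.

Law of sines: sin C = AB·sin A/BC ≈ 0.49285.
Since BC ≥ AB, only the acute value applies: ∠C ≈ 29.53°.
Then ∠B = 180° − ∠A − ∠C ≈ 117.47°.

117.4720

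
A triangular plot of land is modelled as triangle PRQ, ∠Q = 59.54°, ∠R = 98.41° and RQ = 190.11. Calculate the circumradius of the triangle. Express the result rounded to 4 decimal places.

253.1994

The third angle is ∠P = 180° − ∠R − ∠Q = 22.05°.
Law of sines: QP = RQ·sin R/sin P ≈ 500.95.
Law of sines: PR = RQ·sin Q/sin P ≈ 436.51.
Circumradius = RQ/(2 sin P) ≈ 253.2.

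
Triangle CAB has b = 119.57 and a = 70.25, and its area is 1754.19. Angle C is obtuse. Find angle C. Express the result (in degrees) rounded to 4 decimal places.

155.3121

From area = ½·a·b·sin C, we get sin C = 2·area/(a·b) ≈ 0.41767.
Taking the obtuse solution, ∠C ≈ 155.31°.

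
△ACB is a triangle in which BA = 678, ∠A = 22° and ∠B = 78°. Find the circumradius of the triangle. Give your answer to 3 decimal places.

344.230

The third angle is ∠C = 180° − ∠B − ∠A = 80.00°.
Law of sines: CB = BA·sin A/sin C ≈ 257.9.
Law of sines: AC = BA·sin B/sin C ≈ 673.41.
Circumradius = BA/(2 sin C) ≈ 344.23.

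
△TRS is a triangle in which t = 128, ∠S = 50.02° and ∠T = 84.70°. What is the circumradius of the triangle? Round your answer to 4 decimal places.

64.2748

The third angle is ∠R = 180° − ∠S − ∠T = 45.28°.
Law of sines: r = t·sin R/sin T ≈ 91.341.
Law of sines: s = t·sin S/sin T ≈ 98.504.
Circumradius = t/(2 sin T) ≈ 64.275.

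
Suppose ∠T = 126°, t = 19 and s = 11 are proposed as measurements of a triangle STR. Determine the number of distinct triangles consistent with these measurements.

s·sin T = 11·sin(126°) ≈ 8.899.
Since ∠T is not acute, a triangle exists only if t > s; here t > s, so there is exactly one triangle.

1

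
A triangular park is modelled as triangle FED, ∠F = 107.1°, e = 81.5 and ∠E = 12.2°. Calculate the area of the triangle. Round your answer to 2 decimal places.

The third angle is ∠D = 180° − ∠F − ∠E = 60.70°.
Law of sines: f = e·sin F/sin E ≈ 368.61.
Law of sines: d = e·sin D/sin E ≈ 336.32.
Area = ½·e·f·sin D ≈ 13099.

13099.35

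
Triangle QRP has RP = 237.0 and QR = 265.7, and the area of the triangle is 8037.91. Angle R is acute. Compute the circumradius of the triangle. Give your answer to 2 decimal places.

From area = ½·QR·RP·sin R, we get sin R = 2·area/(QR·RP) ≈ 0.25529.
Taking the acute solution, ∠R ≈ 14.79°.
Law of cosines then gives PQ ≈ 70.688.
Circumradius = PQ/(2 sin R) ≈ 138.45.

138.45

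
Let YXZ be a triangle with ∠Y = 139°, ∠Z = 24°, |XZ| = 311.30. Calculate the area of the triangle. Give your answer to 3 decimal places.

The third angle is ∠X = 180° − ∠Z − ∠Y = 17.00°.
Law of sines: |ZY| = |XZ|·sin X/sin Y ≈ 138.73.
Law of sines: |YX| = |XZ|·sin Z/sin Y ≈ 193.
Area = ½·|XZ|·|ZY|·sin Z ≈ 8782.8.

area ≈ 8782.820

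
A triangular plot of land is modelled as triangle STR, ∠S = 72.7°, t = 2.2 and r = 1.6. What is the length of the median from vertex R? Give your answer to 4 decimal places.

By the law of cosines, s² = t² + r² − 2·t·r·cos S = 5.3065, so s ≈ 2.3036.
Median from R: ½√(2·s² + 2·t² − r²) ≈ 2.1055.

2.1055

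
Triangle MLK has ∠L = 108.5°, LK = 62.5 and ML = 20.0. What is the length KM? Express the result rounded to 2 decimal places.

71.41

By the law of cosines, KM² = ML² + LK² − 2·ML·LK·cos L = 5099.5, so KM ≈ 71.411.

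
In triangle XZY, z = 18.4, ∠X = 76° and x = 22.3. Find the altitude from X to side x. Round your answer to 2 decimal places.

Law of sines: sin Z = z·sin X/x ≈ 0.80060.
Since x ≥ z, only the acute value applies: ∠Z ≈ 53.19°.
Then ∠Y = 180° − ∠X − ∠Z ≈ 50.81°.
Law of sines gives y = x·sin Y/sin X ≈ 17.813.
Area = ½·x·z·sin Y ≈ 159.02.
The altitude from X has length 2·area/x ≈ 14.261.

14.26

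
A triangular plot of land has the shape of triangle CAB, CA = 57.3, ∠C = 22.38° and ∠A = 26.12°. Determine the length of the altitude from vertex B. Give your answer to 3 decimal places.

The third angle is ∠B = 180° − ∠C − ∠A = 131.50°.
Law of sines: AB = CA·sin C/sin B ≈ 29.13.
Law of sines: BC = CA·sin A/sin B ≈ 33.682.
Area = ½·CA·AB·sin A ≈ 367.42.
The altitude from B has length 2·area/CA ≈ 12.824.

12.824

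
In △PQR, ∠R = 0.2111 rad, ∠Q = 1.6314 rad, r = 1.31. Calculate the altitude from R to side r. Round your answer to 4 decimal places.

6.0115

The third angle is ∠P = π − ∠Q − ∠R = 1.2991 rad.
Law of sines: p = r·sin P/sin R ≈ 6.0226.
Law of sines: q = r·sin Q/sin R ≈ 6.2404.
Area = ½·r·p·sin Q ≈ 3.9375.
The altitude from R has length 2·area/r ≈ 6.0115.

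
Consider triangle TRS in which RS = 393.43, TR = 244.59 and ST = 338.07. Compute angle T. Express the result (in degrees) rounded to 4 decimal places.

83.2882

By the law of cosines, cos T = (ST² + TR² − RS²) / (2·ST·TR) ≈ 0.11687, so ∠T ≈ 83.29°.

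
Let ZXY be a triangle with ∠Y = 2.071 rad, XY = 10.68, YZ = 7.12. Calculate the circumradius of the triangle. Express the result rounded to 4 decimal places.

By the law of cosines, ZX² = XY² + YZ² − 2·XY·YZ·cos Y = 237.7, so ZX ≈ 15.417.
Area = ½·XY·YZ·sin Y ≈ 33.363.
Circumradius = ZX/(2 sin Y) ≈ 8.785.

8.7850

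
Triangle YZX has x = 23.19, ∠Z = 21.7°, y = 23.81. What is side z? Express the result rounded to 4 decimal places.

8.8681

By the law of cosines, z² = x² + y² − 2·x·y·cos Z = 78.644, so z ≈ 8.8681.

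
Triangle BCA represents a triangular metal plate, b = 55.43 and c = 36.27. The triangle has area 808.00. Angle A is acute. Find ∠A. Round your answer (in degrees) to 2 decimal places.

∠A ≈ 53.49°

From area = ½·b·c·sin A, we get sin A = 2·area/(b·c) ≈ 0.80380.
Taking the acute solution, ∠A ≈ 53.49°.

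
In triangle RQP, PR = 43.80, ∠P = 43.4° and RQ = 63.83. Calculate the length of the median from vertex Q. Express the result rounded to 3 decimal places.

m_Q ≈ 73.754

Law of sines: sin Q = PR·sin P/RQ ≈ 0.47148.
Since RQ ≥ PR, only the acute value applies: ∠Q ≈ 28.13°.
Then ∠R = 180° − ∠P − ∠Q ≈ 108.47°.
Law of sines gives QP = RQ·sin R/sin P ≈ 88.114.
Median from Q: ½√(2·RQ² + 2·QP² − PR²) ≈ 73.754.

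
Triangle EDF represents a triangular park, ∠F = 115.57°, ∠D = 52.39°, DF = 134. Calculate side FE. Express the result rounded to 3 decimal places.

The third angle is ∠E = 180° − ∠D − ∠F = 12.04°.
Law of sines: FE = DF·sin D/sin E ≈ 508.89.

508.894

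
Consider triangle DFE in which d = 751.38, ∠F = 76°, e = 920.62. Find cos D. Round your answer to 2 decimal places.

By the law of cosines, f² = e² + d² − 2·e·d·cos F = 1.0774e+06, so f ≈ 1038.
Law of cosines again: cos D = (f² + e² − d²)/(2·f·e) ≈ 0.71180, so ∠D ≈ 44.62°.

cos D ≈ 0.71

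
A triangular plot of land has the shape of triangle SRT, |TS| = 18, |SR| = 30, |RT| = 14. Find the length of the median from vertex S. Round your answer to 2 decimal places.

23.73

Median from S: ½√(2·|TS|² + 2·|SR|² − |RT|²) ≈ 23.728.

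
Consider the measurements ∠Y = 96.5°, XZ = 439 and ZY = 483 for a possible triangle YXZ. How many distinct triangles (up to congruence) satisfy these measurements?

ZY·sin Y = 483·sin(96.5°) ≈ 479.9.
Since ∠Y is not acute, a triangle exists only if XZ > ZY; here XZ ≤ ZY, so there is no triangle.

0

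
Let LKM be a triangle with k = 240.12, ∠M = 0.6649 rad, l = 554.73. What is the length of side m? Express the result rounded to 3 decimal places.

394.625

By the law of cosines, m² = l² + k² − 2·l·k·cos M = 1.5573e+05, so m ≈ 394.63.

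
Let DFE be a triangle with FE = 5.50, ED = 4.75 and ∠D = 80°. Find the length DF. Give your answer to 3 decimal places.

3.718

Law of sines: sin F = ED·sin D/FE ≈ 0.85052.
Since FE ≥ ED, only the acute value applies: ∠F ≈ 58.27°.
Then ∠E = 180° − ∠D − ∠F ≈ 41.73°.
Law of sines gives DF = FE·sin E/sin D ≈ 3.7176.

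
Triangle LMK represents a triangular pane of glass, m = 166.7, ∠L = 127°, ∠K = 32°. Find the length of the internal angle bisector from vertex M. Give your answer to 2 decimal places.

291.39

The third angle is ∠M = 180° − ∠K − ∠L = 21.00°.
Law of sines: l = m·sin L/sin M ≈ 371.5.
Law of sines: k = m·sin K/sin M ≈ 246.5.
The bisector from M has length 2·k·l·cos(∠M/2)/(k+l) ≈ 291.39.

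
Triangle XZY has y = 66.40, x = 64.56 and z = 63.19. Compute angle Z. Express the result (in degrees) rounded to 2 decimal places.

By the law of cosines, cos Z = (y² + x² − z²) / (2·y·x) ≈ 0.53466, so ∠Z ≈ 57.68°.

57.68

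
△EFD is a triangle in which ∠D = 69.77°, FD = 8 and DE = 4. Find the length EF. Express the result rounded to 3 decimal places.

7.607

By the law of cosines, EF² = FD² + DE² − 2·FD·DE·cos D = 57.869, so EF ≈ 7.6072.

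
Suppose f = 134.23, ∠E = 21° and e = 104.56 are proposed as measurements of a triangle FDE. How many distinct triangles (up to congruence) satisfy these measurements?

2

f·sin E = 134.23·sin(21°) ≈ 48.1.
Since f sin E < e < f (48.1 < 104.56 < 134.23), two triangles exist.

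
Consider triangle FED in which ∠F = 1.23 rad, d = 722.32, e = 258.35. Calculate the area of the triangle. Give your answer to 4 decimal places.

Area = ½·e·d·sin F ≈ 87940.

87939.5642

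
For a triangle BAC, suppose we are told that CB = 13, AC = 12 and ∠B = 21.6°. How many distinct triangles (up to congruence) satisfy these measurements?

CB·sin B = 13·sin(21.6°) ≈ 4.786.
Since CB sin B < AC < CB (4.786 < 12 < 13), two triangles exist.

2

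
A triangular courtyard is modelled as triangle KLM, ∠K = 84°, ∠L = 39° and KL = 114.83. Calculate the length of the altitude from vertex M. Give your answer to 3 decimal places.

The third angle is ∠M = 180° − ∠K − ∠L = 57.00°.
Law of sines: LM = KL·sin K/sin M ≈ 136.17.
Law of sines: MK = KL·sin L/sin M ≈ 86.166.
Area = ½·KL·LM·sin L ≈ 4920.1.
The altitude from M has length 2·area/KL ≈ 85.694.

h_M ≈ 85.694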